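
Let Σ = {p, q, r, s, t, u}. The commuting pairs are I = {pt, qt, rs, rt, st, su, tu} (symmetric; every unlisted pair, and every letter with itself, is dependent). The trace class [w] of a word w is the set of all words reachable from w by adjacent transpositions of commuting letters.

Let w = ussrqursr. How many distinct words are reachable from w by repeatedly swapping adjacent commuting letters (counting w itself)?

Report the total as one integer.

24

drop 0:u onto floor
drop 1:s onto floor
drop 2:s onto {1:s}
drop 3:r onto {0:u}
drop 4:q onto {2:s, 3:r}
drop 5:u onto {4:q}
drop 6:r onto {5:u}
drop 7:s onto {4:q}
drop 8:r onto {6:r}
ground layer = {0:u, 1:s}
drop-orders for the pieces not yet dropped (sum over which currently-grounded one goes next):
  1 to go: {7} 1  {8} 1
  2 to go: {6,8} 1  {7,8} 2
  3 to go: {5,6,8} 1  {6,7,8} 3
  4 to go: {5,6,7,8} 4
  5 to go: {4,5,6,7,8} 4
  6 to go: {2,4,5,6,7,8} 4  {3,4,5,6,7,8} 4
  7 to go: {0,3,4,5,6,7,8} 4  {1,2,4,5,6,7,8} 4  {2,3,4,5,6,7,8} 8
  if 0:u drops first: 12 orders
  if 1:s drops first: 12 orders
heap linearizations: 24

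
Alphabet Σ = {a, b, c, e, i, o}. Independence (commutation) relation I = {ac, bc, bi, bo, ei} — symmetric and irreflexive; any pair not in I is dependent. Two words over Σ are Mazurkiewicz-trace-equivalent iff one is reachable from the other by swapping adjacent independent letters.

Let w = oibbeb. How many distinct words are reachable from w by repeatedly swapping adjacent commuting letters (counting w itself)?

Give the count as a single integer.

0(o) covers ∅
1(i) covers 0:o
2(b) covers ∅
3(b) covers 2:b
4(e) covers 0:o, 3:b
5(b) covers 4:e
floor of heap: 0:o, 2:b
completions by unplaced set U, small U first (add the entries for U minus each lowest piece of U):
  |U|=1: {1}:1  {5}:1
  |U|=2: {1,5}:2  {4,5}:1
  |U|=3: {1,4,5}:3  {3,4,5}:1
  |U|=4: {0,1,4,5}:3  {1,3,4,5}:4  {2,3,4,5}:1
  start at 0(o): 5
  start at 2(b): 7
sum over floor = 12

12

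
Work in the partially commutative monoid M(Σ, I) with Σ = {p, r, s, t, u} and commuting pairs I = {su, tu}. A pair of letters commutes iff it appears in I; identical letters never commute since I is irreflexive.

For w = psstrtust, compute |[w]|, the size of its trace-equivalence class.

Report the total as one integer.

0(p) covers ∅
1(s) covers 0:p
2(s) covers 1:s
3(t) covers 2:s
4(r) covers 3:t
5(t) covers 4:r
6(u) covers 4:r
7(s) covers 5:t
8(t) covers 7:s
floor of heap: 0:p
completions by unplaced set U, small U first (add the entries for U minus each lowest piece of U):
  |U|=1: {6}:1  {8}:1
  |U|=2: {6,8}:2  {7,8}:1
  |U|=3: {5,7,8}:1  {6,7,8}:3
  |U|=4: {5,6,7,8}:4
  |U|=5: {4,5,6,7,8}:4
  |U|=6: {3,4,5,6,7,8}:4
  |U|=7: {2,3,4,5,6,7,8}:4
  start at 0(p): 4

4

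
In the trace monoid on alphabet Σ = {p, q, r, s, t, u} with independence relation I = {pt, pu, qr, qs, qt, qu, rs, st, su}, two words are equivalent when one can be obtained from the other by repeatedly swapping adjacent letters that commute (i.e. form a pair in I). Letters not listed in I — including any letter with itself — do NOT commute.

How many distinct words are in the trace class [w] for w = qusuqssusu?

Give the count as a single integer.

3150

#0=q has no predecessor
#1=u has no predecessor
#2=s has no predecessor
#3=u depends on [1:u]
#4=q depends on [0:q]
#5=s depends on [2:s]
#6=s depends on [5:s]
#7=u depends on [3:u]
#8=s depends on [6:s]
#9=u depends on [7:u]
sources: [0:q, 1:u, 2:s]
N(rest) = Σ N(rest − s) over sources s of rest; N(one piece) = 1:
  size 1 → [4]=1  [8]=1  [9]=1
  size 2 → [0,4]=1  [4,8]=2  [4,9]=2  [6,8]=1  [7,9]=1  [8,9]=2
  size 3 → [0,4,8]=3  [0,4,9]=3  [3,7,9]=1  [4,6,8]=3  [4,7,9]=3  [4,8,9]=6  [5,6,8]=1  [6,8,9]=3  [7,8,9]=3
  size 4 → [0,4,6,8]=6  [0,4,7,9]=6  [0,4,8,9]=12  [1,3,7,9]=1  [2,5,6,8]=1  [3,4,7,9]=4  [3,7,8,9]=4  [4,5,6,8]=4  [4,6,8,9]=12  [4,7,8,9]=12  [5,6,8,9]=4  [6,7,8,9]=6
  size 5 → [0,3,4,7,9]=10  [0,4,5,6,8]=10  [0,4,6,8,9]=30  [0,4,7,8,9]=30  [1,3,4,7,9]=5  [1,3,7,8,9]=5  [2,4,5,6,8]=5  [2,5,6,8,9]=5  [3,4,7,8,9]=20  [3,6,7,8,9]=10  [4,5,6,8,9]=20  [4,6,7,8,9]=30  [5,6,7,8,9]=10
  size 6 → [0,1,3,4,7,9]=15  [0,2,4,5,6,8]=15  [0,3,4,7,8,9]=60  [0,4,5,6,8,9]=60  [0,4,6,7,8,9]=90  [1,3,4,7,8,9]=30  [1,3,6,7,8,9]=15  [2,4,5,6,8,9]=30  [2,5,6,7,8,9]=15  [3,4,6,7,8,9]=60  [3,5,6,7,8,9]=20  [4,5,6,7,8,9]=60
  size 7 → [0,1,3,4,7,8,9]=105  [0,2,4,5,6,8,9]=105  [0,3,4,6,7,8,9]=210  [0,4,5,6,7,8,9]=210  [1,3,4,6,7,8,9]=105  [1,3,5,6,7,8,9]=35  [2,3,5,6,7,8,9]=35  [2,4,5,6,7,8,9]=105  [3,4,5,6,7,8,9]=140
  size 8 → [0,1,3,4,6,7,8,9]=420  [0,2,4,5,6,7,8,9]=420  [0,3,4,5,6,7,8,9]=560  [1,2,3,5,6,7,8,9]=70  [1,3,4,5,6,7,8,9]=280  [2,3,4,5,6,7,8,9]=280
  first=0(q) contributes 630
  first=1(u) contributes 1260
  first=2(s) contributes 1260
|[w]| = 3150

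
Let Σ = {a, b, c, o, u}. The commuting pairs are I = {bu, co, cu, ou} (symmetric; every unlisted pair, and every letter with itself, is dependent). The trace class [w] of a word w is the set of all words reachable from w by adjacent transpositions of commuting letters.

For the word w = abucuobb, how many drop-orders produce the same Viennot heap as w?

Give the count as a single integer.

drop 0:a onto floor
drop 1:b onto {0:a}
drop 2:u onto {0:a}
drop 3:c onto {1:b}
drop 4:u onto {2:u}
drop 5:o onto {1:b}
drop 6:b onto {3:c, 5:o}
drop 7:b onto {6:b}
ground layer = {0:a}
drop-orders for the pieces not yet dropped (sum over which currently-grounded one goes next):
  1 to go: {4} 1  {7} 1
  2 to go: {2,4} 1  {4,7} 2  {6,7} 1
  3 to go: {2,4,7} 3  {3,6,7} 1  {4,6,7} 3  {5,6,7} 1
  4 to go: {2,4,6,7} 6  {3,4,6,7} 4  {3,5,6,7} 2  {4,5,6,7} 4
  5 to go: {1,3,5,6,7} 2  {2,3,4,6,7} 10  {2,4,5,6,7} 10  {3,4,5,6,7} 10
  6 to go: {1,3,4,5,6,7} 12  {2,3,4,5,6,7} 30
  if 0:a drops first: 42 orders

42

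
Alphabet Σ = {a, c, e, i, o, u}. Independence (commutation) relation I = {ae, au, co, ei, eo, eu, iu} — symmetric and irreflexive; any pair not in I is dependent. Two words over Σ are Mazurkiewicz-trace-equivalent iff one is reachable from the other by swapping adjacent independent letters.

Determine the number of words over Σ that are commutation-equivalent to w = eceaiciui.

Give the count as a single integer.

#0=e has no predecessor
#1=c depends on [0:e]
#2=e depends on [1:c]
#3=a depends on [1:c]
#4=i depends on [3:a]
#5=c depends on [2:e, 4:i]
#6=i depends on [5:c]
#7=u depends on [5:c]
#8=i depends on [6:i]
sources: [0:e]
N(rest) = Σ N(rest − s) over sources s of rest; N(one piece) = 1:
  size 1 → [7]=1  [8]=1
  size 2 → [6,8]=1  [7,8]=2
  size 3 → [6,7,8]=3
  size 4 → [5,6,7,8]=3
  size 5 → [2,5,6,7,8]=3  [4,5,6,7,8]=3
  size 6 → [2,4,5,6,7,8]=6  [3,4,5,6,7,8]=3
  size 7 → [2,3,4,5,6,7,8]=9
  first=0(e) contributes 9

9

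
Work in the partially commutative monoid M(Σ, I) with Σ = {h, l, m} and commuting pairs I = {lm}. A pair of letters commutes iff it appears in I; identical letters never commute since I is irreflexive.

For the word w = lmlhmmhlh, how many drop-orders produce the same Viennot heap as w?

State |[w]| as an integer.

3

0(l) covers ∅
1(m) covers ∅
2(l) covers 0:l
3(h) covers 1:m, 2:l
4(m) covers 3:h
5(m) covers 4:m
6(h) covers 5:m
7(l) covers 6:h
8(h) covers 7:l
floor of heap: 0:l, 1:m
completions by unplaced set U, small U first (add the entries for U minus each lowest piece of U):
  |U|=1: {8}:1
  |U|=2: {7,8}:1
  |U|=3: {6,7,8}:1
  |U|=4: {5,6,7,8}:1
  |U|=5: {4,5,6,7,8}:1
  |U|=6: {3,4,5,6,7,8}:1
  |U|=7: {1,3,4,5,6,7,8}:1  {2,3,4,5,6,7,8}:1
  start at 0(l): 2
  start at 1(m): 1
sum over floor = 3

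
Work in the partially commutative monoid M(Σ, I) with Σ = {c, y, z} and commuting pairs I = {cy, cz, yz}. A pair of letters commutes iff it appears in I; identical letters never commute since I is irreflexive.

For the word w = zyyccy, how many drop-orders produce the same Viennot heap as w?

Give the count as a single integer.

60

drop 0:z onto floor
drop 1:y onto floor
drop 2:y onto {1:y}
drop 3:c onto floor
drop 4:c onto {3:c}
drop 5:y onto {2:y}
ground layer = {0:z, 1:y, 3:c}
drop-orders for the pieces not yet dropped (sum over which currently-grounded one goes next):
  1 to go: {0} 1  {4} 1  {5} 1
  2 to go: {0,4} 2  {0,5} 2  {2,5} 1  {3,4} 1  {4,5} 2
  3 to go: {0,2,5} 3  {0,3,4} 3  {0,4,5} 6  {1,2,5} 1  {2,4,5} 3  {3,4,5} 3
  4 to go: {0,1,2,5} 4  {0,2,4,5} 12  {0,3,4,5} 12  {1,2,4,5} 4  {2,3,4,5} 6
  if 0:z drops first: 10 orders
  if 1:y drops first: 30 orders
  if 3:c drops first: 20 orders
heap linearizations: 60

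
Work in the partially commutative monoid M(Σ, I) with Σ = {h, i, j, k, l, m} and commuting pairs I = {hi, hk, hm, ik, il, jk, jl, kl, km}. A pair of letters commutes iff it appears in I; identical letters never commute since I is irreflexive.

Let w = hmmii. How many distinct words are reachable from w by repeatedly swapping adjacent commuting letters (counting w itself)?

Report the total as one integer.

#0=h has no predecessor
#1=m has no predecessor
#2=m depends on [1:m]
#3=i depends on [2:m]
#4=i depends on [3:i]
sources: [0:h, 1:m]
N(rest) = Σ N(rest − s) over sources s of rest; N(one piece) = 1:
  size 1 → [0]=1  [4]=1
  size 2 → [0,4]=2  [3,4]=1
  size 3 → [0,3,4]=3  [2,3,4]=1
  first=0(h) contributes 1
  first=1(m) contributes 4
|[w]| = 5

5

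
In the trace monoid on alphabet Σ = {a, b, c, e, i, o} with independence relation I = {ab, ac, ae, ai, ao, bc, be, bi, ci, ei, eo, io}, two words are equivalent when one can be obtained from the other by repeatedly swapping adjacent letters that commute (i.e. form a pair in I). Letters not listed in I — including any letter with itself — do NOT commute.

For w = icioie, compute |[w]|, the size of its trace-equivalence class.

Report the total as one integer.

40

piece 0:i — minimal
piece 1:c — minimal
piece 2:i rests on {0:i}
piece 3:o rests on {1:c}
piece 4:i rests on {2:i}
piece 5:e rests on {1:c}
minimal pieces: {0:i, 1:c}
ways to finish when only these pieces remain (= sum over removing one remaining piece with nothing left below it):
  1 left: {3}→1  {4}→1  {5}→1
  2 left: {2,4}→1  {3,4}→2  {3,5}→2  {4,5}→2
  3 left: {0,2,4}→1  {1,3,5}→2  {2,3,4}→3  {2,4,5}→3  {3,4,5}→6
  4 left: {0,2,3,4}→4  {0,2,4,5}→4  {1,3,4,5}→8  {2,3,4,5}→12
  placing 0:i first → 20 extensions
  placing 1:c first → 20 extensions
total linear extensions = 40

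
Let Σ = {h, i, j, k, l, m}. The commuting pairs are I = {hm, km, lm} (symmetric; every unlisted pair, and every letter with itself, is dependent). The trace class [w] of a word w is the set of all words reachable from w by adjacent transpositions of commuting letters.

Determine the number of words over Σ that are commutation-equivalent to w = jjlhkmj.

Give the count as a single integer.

0(j) covers ∅
1(j) covers 0:j
2(l) covers 1:j
3(h) covers 2:l
4(k) covers 3:h
5(m) covers 1:j
6(j) covers 4:k, 5:m
floor of heap: 0:j
completions by unplaced set U, small U first (add the entries for U minus each lowest piece of U):
  |U|=1: {6}:1
  |U|=2: {4,6}:1  {5,6}:1
  |U|=3: {3,4,6}:1  {4,5,6}:2
  |U|=4: {2,3,4,6}:1  {3,4,5,6}:3
  |U|=5: {2,3,4,5,6}:4
  start at 0(j): 4

4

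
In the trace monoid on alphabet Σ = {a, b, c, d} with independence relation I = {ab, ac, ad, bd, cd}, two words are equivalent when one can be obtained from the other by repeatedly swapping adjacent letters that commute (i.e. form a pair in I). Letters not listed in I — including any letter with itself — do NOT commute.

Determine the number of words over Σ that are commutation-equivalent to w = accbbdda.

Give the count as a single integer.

420

drop 0:a onto floor
drop 1:c onto floor
drop 2:c onto {1:c}
drop 3:b onto {2:c}
drop 4:b onto {3:b}
drop 5:d onto floor
drop 6:d onto {5:d}
drop 7:a onto {0:a}
ground layer = {0:a, 1:c, 5:d}
drop-orders for the pieces not yet dropped (sum over which currently-grounded one goes next):
  1 to go: {4} 1  {6} 1  {7} 1
  2 to go: {0,7} 1  {3,4} 1  {4,6} 2  {4,7} 2  {5,6} 1  {6,7} 2
  3 to go: {0,4,7} 3  {0,6,7} 3  {2,3,4} 1  {3,4,6} 3  {3,4,7} 3  {4,5,6} 3  {4,6,7} 6  {5,6,7} 3
  4 to go: {0,3,4,7} 6  {0,4,6,7} 12  {0,5,6,7} 6  {1,2,3,4} 1  {2,3,4,6} 4  {2,3,4,7} 4  {3,4,5,6} 6  {3,4,6,7} 12  {4,5,6,7} 12
  5 to go: {0,2,3,4,7} 10  {0,3,4,6,7} 30  {0,4,5,6,7} 30  {1,2,3,4,6} 5  {1,2,3,4,7} 5  {2,3,4,5,6} 10  {2,3,4,6,7} 20  {3,4,5,6,7} 30
  6 to go: {0,1,2,3,4,7} 15  {0,2,3,4,6,7} 60  {0,3,4,5,6,7} 90  {1,2,3,4,5,6} 15  {1,2,3,4,6,7} 30  {2,3,4,5,6,7} 60
  if 0:a drops first: 105 orders
  if 1:c drops first: 210 orders
  if 5:d drops first: 105 orders
heap linearizations: 420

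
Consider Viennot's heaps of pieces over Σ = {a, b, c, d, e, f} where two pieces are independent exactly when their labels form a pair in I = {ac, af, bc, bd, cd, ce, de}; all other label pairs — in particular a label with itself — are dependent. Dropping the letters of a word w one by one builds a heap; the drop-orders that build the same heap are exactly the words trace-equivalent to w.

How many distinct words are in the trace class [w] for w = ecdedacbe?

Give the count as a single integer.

piece 0:e — minimal
piece 1:c — minimal
piece 2:d — minimal
piece 3:e rests on {0:e}
piece 4:d rests on {2:d}
piece 5:a rests on {3:e, 4:d}
piece 6:c rests on {1:c}
piece 7:b rests on {5:a}
piece 8:e rests on {7:b}
minimal pieces: {0:e, 1:c, 2:d}
ways to finish when only these pieces remain (= sum over removing one remaining piece with nothing left below it):
  1 left: {6}→1  {8}→1
  2 left: {1,6}→1  {6,8}→2  {7,8}→1
  3 left: {1,6,8}→3  {5,7,8}→1  {6,7,8}→3
  4 left: {1,6,7,8}→6  {3,5,7,8}→1  {4,5,7,8}→1  {5,6,7,8}→4
  5 left: {0,3,5,7,8}→1  {1,5,6,7,8}→10  {2,4,5,7,8}→1  {3,4,5,7,8}→2  {3,5,6,7,8}→5  {4,5,6,7,8}→5
  6 left: {0,3,4,5,7,8}→3  {0,3,5,6,7,8}→6  {1,3,5,6,7,8}→15  {1,4,5,6,7,8}→15  {2,3,4,5,7,8}→3  {2,4,5,6,7,8}→6  {3,4,5,6,7,8}→12
  7 left: {0,1,3,5,6,7,8}→21  {0,2,3,4,5,7,8}→6  {0,3,4,5,6,7,8}→21  {1,2,4,5,6,7,8}→21  {1,3,4,5,6,7,8}→42  {2,3,4,5,6,7,8}→21
  placing 0:e first → 84 extensions
  placing 1:c first → 48 extensions
  placing 2:d first → 84 extensions
total linear extensions = 216

216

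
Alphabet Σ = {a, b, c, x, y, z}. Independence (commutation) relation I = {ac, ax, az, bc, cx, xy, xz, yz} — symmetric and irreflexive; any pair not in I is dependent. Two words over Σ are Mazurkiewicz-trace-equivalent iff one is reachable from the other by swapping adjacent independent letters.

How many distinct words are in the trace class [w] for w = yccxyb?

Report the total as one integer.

#0=y has no predecessor
#1=c depends on [0:y]
#2=c depends on [1:c]
#3=x has no predecessor
#4=y depends on [2:c]
#5=b depends on [3:x, 4:y]
sources: [0:y, 3:x]
N(rest) = Σ N(rest − s) over sources s of rest; N(one piece) = 1:
  size 1 → [5]=1
  size 2 → [3,5]=1  [4,5]=1
  size 3 → [2,4,5]=1  [3,4,5]=2
  size 4 → [1,2,4,5]=1  [2,3,4,5]=3
  first=0(y) contributes 4
  first=3(x) contributes 1
|[w]| = 5

5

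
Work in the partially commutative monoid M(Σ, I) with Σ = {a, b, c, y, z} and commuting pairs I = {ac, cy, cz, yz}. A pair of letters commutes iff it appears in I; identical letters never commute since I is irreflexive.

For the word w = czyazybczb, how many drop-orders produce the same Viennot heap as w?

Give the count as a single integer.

0(c) covers ∅
1(z) covers ∅
2(y) covers ∅
3(a) covers 1:z, 2:y
4(z) covers 3:a
5(y) covers 3:a
6(b) covers 0:c, 4:z, 5:y
7(c) covers 6:b
8(z) covers 6:b
9(b) covers 7:c, 8:z
floor of heap: 0:c, 1:z, 2:y
completions by unplaced set U, small U first (add the entries for U minus each lowest piece of U):
  |U|=1: {9}:1
  |U|=2: {7,9}:1  {8,9}:1
  |U|=3: {7,8,9}:2
  |U|=4: {6,7,8,9}:2
  |U|=5: {0,6,7,8,9}:2  {4,6,7,8,9}:2  {5,6,7,8,9}:2
  |U|=6: {0,4,6,7,8,9}:4  {0,5,6,7,8,9}:4  {4,5,6,7,8,9}:4
  |U|=7: {0,4,5,6,7,8,9}:12  {3,4,5,6,7,8,9}:4
  |U|=8: {0,3,4,5,6,7,8,9}:16  {1,3,4,5,6,7,8,9}:4  {2,3,4,5,6,7,8,9}:4
  start at 0(c): 8
  start at 1(z): 20
  start at 2(y): 20
sum over floor = 48

48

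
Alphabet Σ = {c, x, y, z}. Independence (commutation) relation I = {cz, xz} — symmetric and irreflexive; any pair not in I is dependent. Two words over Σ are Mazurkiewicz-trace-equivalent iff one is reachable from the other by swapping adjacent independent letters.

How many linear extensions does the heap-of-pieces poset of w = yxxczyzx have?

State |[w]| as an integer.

0(y) covers ∅
1(x) covers 0:y
2(x) covers 1:x
3(c) covers 2:x
4(z) covers 0:y
5(y) covers 3:c, 4:z
6(z) covers 5:y
7(x) covers 5:y
floor of heap: 0:y
completions by unplaced set U, small U first (add the entries for U minus each lowest piece of U):
  |U|=1: {6}:1  {7}:1
  |U|=2: {6,7}:2
  |U|=3: {5,6,7}:2
  |U|=4: {3,5,6,7}:2  {4,5,6,7}:2
  |U|=5: {2,3,5,6,7}:2  {3,4,5,6,7}:4
  |U|=6: {1,2,3,5,6,7}:2  {2,3,4,5,6,7}:6
  start at 0(y): 8

8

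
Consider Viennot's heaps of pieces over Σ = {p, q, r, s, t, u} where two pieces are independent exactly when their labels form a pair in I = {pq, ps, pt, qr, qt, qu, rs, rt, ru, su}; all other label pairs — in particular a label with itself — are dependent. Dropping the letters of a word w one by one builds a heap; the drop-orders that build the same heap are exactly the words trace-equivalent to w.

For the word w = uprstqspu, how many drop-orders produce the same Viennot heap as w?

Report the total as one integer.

198

piece 0:u — minimal
piece 1:p rests on {0:u}
piece 2:r rests on {1:p}
piece 3:s — minimal
piece 4:t rests on {0:u, 3:s}
piece 5:q rests on {3:s}
piece 6:s rests on {4:t, 5:q}
piece 7:p rests on {2:r}
piece 8:u rests on {4:t, 7:p}
minimal pieces: {0:u, 3:s}
ways to finish when only these pieces remain (= sum over removing one remaining piece with nothing left below it):
  1 left: {6}→1  {8}→1
  2 left: {5,6}→1  {6,8}→2  {7,8}→1
  3 left: {2,7,8}→1  {4,6,8}→2  {5,6,8}→3  {6,7,8}→3
  4 left: {1,2,7,8}→1  {2,6,7,8}→4  {4,5,6,8}→5  {4,6,7,8}→5  {5,6,7,8}→6
  5 left: {1,2,6,7,8}→5  {2,4,6,7,8}→9  {2,5,6,7,8}→10  {3,4,5,6,8}→5  {4,5,6,7,8}→16
  6 left: {1,2,4,6,7,8}→14  {1,2,5,6,7,8}→15  {2,4,5,6,7,8}→35  {3,4,5,6,7,8}→21
  7 left: {0,1,2,4,6,7,8}→14  {1,2,4,5,6,7,8}→64  {2,3,4,5,6,7,8}→56
  placing 0:u first → 120 extensions
  placing 3:s first → 78 extensions
total linear extensions = 198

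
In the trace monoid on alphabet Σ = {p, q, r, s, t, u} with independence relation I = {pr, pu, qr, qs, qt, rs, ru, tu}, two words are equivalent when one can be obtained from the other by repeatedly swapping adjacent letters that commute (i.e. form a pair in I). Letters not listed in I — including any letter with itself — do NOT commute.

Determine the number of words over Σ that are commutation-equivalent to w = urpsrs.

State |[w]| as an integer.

piece 0:u — minimal
piece 1:r — minimal
piece 2:p — minimal
piece 3:s rests on {0:u, 2:p}
piece 4:r rests on {1:r}
piece 5:s rests on {3:s}
minimal pieces: {0:u, 1:r, 2:p}
ways to finish when only these pieces remain (= sum over removing one remaining piece with nothing left below it):
  1 left: {4}→1  {5}→1
  2 left: {1,4}→1  {3,5}→1  {4,5}→2
  3 left: {0,3,5}→1  {1,4,5}→3  {2,3,5}→1  {3,4,5}→3
  4 left: {0,2,3,5}→2  {0,3,4,5}→4  {1,3,4,5}→6  {2,3,4,5}→4
  placing 0:u first → 10 extensions
  placing 1:r first → 10 extensions
  placing 2:p first → 10 extensions
total linear extensions = 30

30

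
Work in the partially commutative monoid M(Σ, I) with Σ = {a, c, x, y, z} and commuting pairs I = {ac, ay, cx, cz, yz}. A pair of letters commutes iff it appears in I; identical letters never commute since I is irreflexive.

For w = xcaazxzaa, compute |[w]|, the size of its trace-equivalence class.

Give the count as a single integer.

9

0(x) covers ∅
1(c) covers ∅
2(a) covers 0:x
3(a) covers 2:a
4(z) covers 3:a
5(x) covers 4:z
6(z) covers 5:x
7(a) covers 6:z
8(a) covers 7:a
floor of heap: 0:x, 1:c
completions by unplaced set U, small U first (add the entries for U minus each lowest piece of U):
  |U|=1: {1}:1  {8}:1
  |U|=2: {1,8}:2  {7,8}:1
  |U|=3: {1,7,8}:3  {6,7,8}:1
  |U|=4: {1,6,7,8}:4  {5,6,7,8}:1
  |U|=5: {1,5,6,7,8}:5  {4,5,6,7,8}:1
  |U|=6: {1,4,5,6,7,8}:6  {3,4,5,6,7,8}:1
  |U|=7: {1,3,4,5,6,7,8}:7  {2,3,4,5,6,7,8}:1
  start at 0(x): 8
  start at 1(c): 1
sum over floor = 9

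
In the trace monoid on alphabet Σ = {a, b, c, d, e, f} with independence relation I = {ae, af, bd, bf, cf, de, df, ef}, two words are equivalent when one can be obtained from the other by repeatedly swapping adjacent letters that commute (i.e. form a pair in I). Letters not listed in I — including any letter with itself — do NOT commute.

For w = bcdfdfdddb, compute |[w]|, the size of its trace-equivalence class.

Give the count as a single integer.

piece 0:b — minimal
piece 1:c rests on {0:b}
piece 2:d rests on {1:c}
piece 3:f — minimal
piece 4:d rests on {2:d}
piece 5:f rests on {3:f}
piece 6:d rests on {4:d}
piece 7:d rests on {6:d}
piece 8:d rests on {7:d}
piece 9:b rests on {1:c}
minimal pieces: {0:b, 3:f}
ways to finish when only these pieces remain (= sum over removing one remaining piece with nothing left below it):
  1 left: {5}→1  {8}→1  {9}→1
  2 left: {3,5}→1  {5,8}→2  {5,9}→2  {7,8}→1  {8,9}→2
  3 left: {3,5,8}→3  {3,5,9}→3  {5,7,8}→3  {5,8,9}→6  {6,7,8}→1  {7,8,9}→3
  4 left: {3,5,7,8}→6  {3,5,8,9}→12  {4,6,7,8}→1  {5,6,7,8}→4  {5,7,8,9}→12  {6,7,8,9}→4
  5 left: {2,4,6,7,8}→1  {3,5,6,7,8}→10  {3,5,7,8,9}→30  {4,5,6,7,8}→5  {4,6,7,8,9}→5  {5,6,7,8,9}→20
  6 left: {2,4,5,6,7,8}→6  {2,4,6,7,8,9}→6  {3,4,5,6,7,8}→15  {3,5,6,7,8,9}→60  {4,5,6,7,8,9}→30
  7 left: {1,2,4,6,7,8,9}→6  {2,3,4,5,6,7,8}→21  {2,4,5,6,7,8,9}→42  {3,4,5,6,7,8,9}→105
  8 left: {0,1,2,4,6,7,8,9}→6  {1,2,4,5,6,7,8,9}→48  {2,3,4,5,6,7,8,9}→168
  placing 0:b first → 216 extensions
  placing 3:f first → 54 extensions
total linear extensions = 270

270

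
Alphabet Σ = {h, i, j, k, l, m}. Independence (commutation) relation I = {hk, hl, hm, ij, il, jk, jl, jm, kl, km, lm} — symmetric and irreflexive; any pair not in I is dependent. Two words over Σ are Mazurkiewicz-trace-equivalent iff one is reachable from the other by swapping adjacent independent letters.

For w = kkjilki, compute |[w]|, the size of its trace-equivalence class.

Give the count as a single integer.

drop 0:k onto floor
drop 1:k onto {0:k}
drop 2:j onto floor
drop 3:i onto {1:k}
drop 4:l onto floor
drop 5:k onto {3:i}
drop 6:i onto {5:k}
ground layer = {0:k, 2:j, 4:l}
drop-orders for the pieces not yet dropped (sum over which currently-grounded one goes next):
  1 to go: {2} 1  {4} 1  {6} 1
  2 to go: {2,4} 2  {2,6} 2  {4,6} 2  {5,6} 1
  3 to go: {2,4,6} 6  {2,5,6} 3  {3,5,6} 1  {4,5,6} 3
  4 to go: {1,3,5,6} 1  {2,3,5,6} 4  {2,4,5,6} 12  {3,4,5,6} 4
  5 to go: {0,1,3,5,6} 1  {1,2,3,5,6} 5  {1,3,4,5,6} 5  {2,3,4,5,6} 20
  if 0:k drops first: 30 orders
  if 2:j drops first: 6 orders
  if 4:l drops first: 6 orders
heap linearizations: 42

42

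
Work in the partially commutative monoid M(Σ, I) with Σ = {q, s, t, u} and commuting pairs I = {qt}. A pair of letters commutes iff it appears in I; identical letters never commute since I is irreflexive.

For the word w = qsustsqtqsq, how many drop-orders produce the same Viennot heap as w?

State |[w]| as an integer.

0(q) covers ∅
1(s) covers 0:q
2(u) covers 1:s
3(s) covers 2:u
4(t) covers 3:s
5(s) covers 4:t
6(q) covers 5:s
7(t) covers 5:s
8(q) covers 6:q
9(s) covers 7:t, 8:q
10(q) covers 9:s
floor of heap: 0:q
completions by unplaced set U, small U first (add the entries for U minus each lowest piece of U):
  |U|=1: {10}:1
  |U|=2: {9,10}:1
  |U|=3: {7,9,10}:1  {8,9,10}:1
  |U|=4: {6,8,9,10}:1  {7,8,9,10}:2
  |U|=5: {6,7,8,9,10}:3
  |U|=6: {5,6,7,8,9,10}:3
  |U|=7: {4,5,6,7,8,9,10}:3
  |U|=8: {3,4,5,6,7,8,9,10}:3
  |U|=9: {2,3,4,5,6,7,8,9,10}:3
  start at 0(q): 3

3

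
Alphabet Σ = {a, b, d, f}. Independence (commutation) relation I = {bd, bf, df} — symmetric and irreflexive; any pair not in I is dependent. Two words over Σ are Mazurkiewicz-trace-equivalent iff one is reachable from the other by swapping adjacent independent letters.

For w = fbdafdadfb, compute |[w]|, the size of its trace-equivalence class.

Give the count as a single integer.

72

piece 0:f — minimal
piece 1:b — minimal
piece 2:d — minimal
piece 3:a rests on {0:f, 1:b, 2:d}
piece 4:f rests on {3:a}
piece 5:d rests on {3:a}
piece 6:a rests on {4:f, 5:d}
piece 7:d rests on {6:a}
piece 8:f rests on {6:a}
piece 9:b rests on {6:a}
minimal pieces: {0:f, 1:b, 2:d}
ways to finish when only these pieces remain (= sum over removing one remaining piece with nothing left below it):
  1 left: {7}→1  {8}→1  {9}→1
  2 left: {7,8}→2  {7,9}→2  {8,9}→2
  3 left: {7,8,9}→6
  4 left: {6,7,8,9}→6
  5 left: {4,6,7,8,9}→6  {5,6,7,8,9}→6
  6 left: {4,5,6,7,8,9}→12
  7 left: {3,4,5,6,7,8,9}→12
  8 left: {0,3,4,5,6,7,8,9}→12  {1,3,4,5,6,7,8,9}→12  {2,3,4,5,6,7,8,9}→12
  placing 0:f first → 24 extensions
  placing 1:b first → 24 extensions
  placing 2:d first → 24 extensions
total linear extensions = 72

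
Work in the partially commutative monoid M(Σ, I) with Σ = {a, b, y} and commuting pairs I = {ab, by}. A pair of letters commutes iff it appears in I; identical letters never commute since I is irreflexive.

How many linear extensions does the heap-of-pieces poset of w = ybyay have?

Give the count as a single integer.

0(y) covers ∅
1(b) covers ∅
2(y) covers 0:y
3(a) covers 2:y
4(y) covers 3:a
floor of heap: 0:y, 1:b
completions by unplaced set U, small U first (add the entries for U minus each lowest piece of U):
  |U|=1: {1}:1  {4}:1
  |U|=2: {1,4}:2  {3,4}:1
  |U|=3: {1,3,4}:3  {2,3,4}:1
  start at 0(y): 4
  start at 1(b): 1
sum over floor = 5

5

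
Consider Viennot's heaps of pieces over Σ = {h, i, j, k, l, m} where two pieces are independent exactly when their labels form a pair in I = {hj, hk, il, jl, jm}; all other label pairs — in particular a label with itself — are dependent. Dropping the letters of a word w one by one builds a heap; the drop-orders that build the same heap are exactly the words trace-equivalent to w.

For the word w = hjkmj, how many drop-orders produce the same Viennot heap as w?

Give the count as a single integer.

drop 0:h onto floor
drop 1:j onto floor
drop 2:k onto {1:j}
drop 3:m onto {0:h, 2:k}
drop 4:j onto {2:k}
ground layer = {0:h, 1:j}
drop-orders for the pieces not yet dropped (sum over which currently-grounded one goes next):
  1 to go: {3} 1  {4} 1
  2 to go: {0,3} 1  {3,4} 2
  3 to go: {0,3,4} 3  {2,3,4} 2
  if 0:h drops first: 2 orders
  if 1:j drops first: 5 orders
heap linearizations: 7

7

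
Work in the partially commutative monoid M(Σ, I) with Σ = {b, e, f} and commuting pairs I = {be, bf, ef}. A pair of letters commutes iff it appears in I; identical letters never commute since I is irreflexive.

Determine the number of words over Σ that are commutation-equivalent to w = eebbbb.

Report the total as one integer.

piece 0:e — minimal
piece 1:e rests on {0:e}
piece 2:b — minimal
piece 3:b rests on {2:b}
piece 4:b rests on {3:b}
piece 5:b rests on {4:b}
minimal pieces: {0:e, 2:b}
ways to finish when only these pieces remain (= sum over removing one remaining piece with nothing left below it):
  1 left: {1}→1  {5}→1
  2 left: {0,1}→1  {1,5}→2  {4,5}→1
  3 left: {0,1,5}→3  {1,4,5}→3  {3,4,5}→1
  4 left: {0,1,4,5}→6  {1,3,4,5}→4  {2,3,4,5}→1
  placing 0:e first → 5 extensions
  placing 2:b first → 10 extensions
total linear extensions = 15

15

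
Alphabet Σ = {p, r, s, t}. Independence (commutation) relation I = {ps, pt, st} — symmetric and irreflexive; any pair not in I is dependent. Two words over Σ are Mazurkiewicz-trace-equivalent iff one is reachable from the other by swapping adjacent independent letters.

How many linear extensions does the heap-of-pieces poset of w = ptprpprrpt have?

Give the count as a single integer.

piece 0:p — minimal
piece 1:t — minimal
piece 2:p rests on {0:p}
piece 3:r rests on {1:t, 2:p}
piece 4:p rests on {3:r}
piece 5:p rests on {4:p}
piece 6:r rests on {5:p}
piece 7:r rests on {6:r}
piece 8:p rests on {7:r}
piece 9:t rests on {7:r}
minimal pieces: {0:p, 1:t}
ways to finish when only these pieces remain (= sum over removing one remaining piece with nothing left below it):
  1 left: {8}→1  {9}→1
  2 left: {8,9}→2
  3 left: {7,8,9}→2
  4 left: {6,7,8,9}→2
  5 left: {5,6,7,8,9}→2
  6 left: {4,5,6,7,8,9}→2
  7 left: {3,4,5,6,7,8,9}→2
  8 left: {1,3,4,5,6,7,8,9}→2  {2,3,4,5,6,7,8,9}→2
  placing 0:p first → 4 extensions
  placing 1:t first → 2 extensions
total linear extensions = 6

6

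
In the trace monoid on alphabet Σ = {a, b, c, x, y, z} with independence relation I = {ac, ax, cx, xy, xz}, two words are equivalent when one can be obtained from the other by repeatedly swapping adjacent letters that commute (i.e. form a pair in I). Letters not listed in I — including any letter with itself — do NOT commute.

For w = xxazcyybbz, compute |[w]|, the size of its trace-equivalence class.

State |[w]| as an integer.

21

0(x) covers ∅
1(x) covers 0:x
2(a) covers ∅
3(z) covers 2:a
4(c) covers 3:z
5(y) covers 4:c
6(y) covers 5:y
7(b) covers 1:x, 6:y
8(b) covers 7:b
9(z) covers 8:b
floor of heap: 0:x, 2:a
completions by unplaced set U, small U first (add the entries for U minus each lowest piece of U):
  |U|=1: {9}:1
  |U|=2: {8,9}:1
  |U|=3: {7,8,9}:1
  |U|=4: {1,7,8,9}:1  {6,7,8,9}:1
  |U|=5: {0,1,7,8,9}:1  {1,6,7,8,9}:2  {5,6,7,8,9}:1
  |U|=6: {0,1,6,7,8,9}:3  {1,5,6,7,8,9}:3  {4,5,6,7,8,9}:1
  |U|=7: {0,1,5,6,7,8,9}:6  {1,4,5,6,7,8,9}:4  {3,4,5,6,7,8,9}:1
  |U|=8: {0,1,4,5,6,7,8,9}:10  {1,3,4,5,6,7,8,9}:5  {2,3,4,5,6,7,8,9}:1
  start at 0(x): 6
  start at 2(a): 15
sum over floor = 21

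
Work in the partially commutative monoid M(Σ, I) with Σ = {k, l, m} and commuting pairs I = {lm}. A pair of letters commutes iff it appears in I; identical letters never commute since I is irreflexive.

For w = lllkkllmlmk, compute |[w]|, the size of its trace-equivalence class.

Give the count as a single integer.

#0=l has no predecessor
#1=l depends on [0:l]
#2=l depends on [1:l]
#3=k depends on [2:l]
#4=k depends on [3:k]
#5=l depends on [4:k]
#6=l depends on [5:l]
#7=m depends on [4:k]
#8=l depends on [6:l]
#9=m depends on [7:m]
#10=k depends on [8:l, 9:m]
sources: [0:l]
N(rest) = Σ N(rest − s) over sources s of rest; N(one piece) = 1:
  size 1 → [10]=1
  size 2 → [8,10]=1  [9,10]=1
  size 3 → [6,8,10]=1  [7,9,10]=1  [8,9,10]=2
  size 4 → [5,6,8,10]=1  [6,8,9,10]=3  [7,8,9,10]=3
  size 5 → [5,6,8,9,10]=4  [6,7,8,9,10]=6
  size 6 → [5,6,7,8,9,10]=10
  size 7 → [4,5,6,7,8,9,10]=10
  size 8 → [3,4,5,6,7,8,9,10]=10
  size 9 → [2,3,4,5,6,7,8,9,10]=10
  first=0(l) contributes 10

10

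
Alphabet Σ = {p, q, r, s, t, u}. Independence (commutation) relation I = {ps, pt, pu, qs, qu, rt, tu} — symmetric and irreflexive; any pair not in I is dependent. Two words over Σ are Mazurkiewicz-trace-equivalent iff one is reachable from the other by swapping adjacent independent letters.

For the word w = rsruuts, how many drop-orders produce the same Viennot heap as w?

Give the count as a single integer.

#0=r has no predecessor
#1=s depends on [0:r]
#2=r depends on [1:s]
#3=u depends on [2:r]
#4=u depends on [3:u]
#5=t depends on [1:s]
#6=s depends on [4:u, 5:t]
sources: [0:r]
N(rest) = Σ N(rest − s) over sources s of rest; N(one piece) = 1:
  size 1 → [6]=1
  size 2 → [4,6]=1  [5,6]=1
  size 3 → [3,4,6]=1  [4,5,6]=2
  size 4 → [2,3,4,6]=1  [3,4,5,6]=3
  size 5 → [2,3,4,5,6]=4
  first=0(r) contributes 4

4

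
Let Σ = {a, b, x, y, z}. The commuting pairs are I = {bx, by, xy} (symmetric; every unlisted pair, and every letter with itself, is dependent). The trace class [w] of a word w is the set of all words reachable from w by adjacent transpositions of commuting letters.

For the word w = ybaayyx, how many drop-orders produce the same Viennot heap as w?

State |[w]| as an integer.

6

#0=y has no predecessor
#1=b has no predecessor
#2=a depends on [0:y, 1:b]
#3=a depends on [2:a]
#4=y depends on [3:a]
#5=y depends on [4:y]
#6=x depends on [3:a]
sources: [0:y, 1:b]
N(rest) = Σ N(rest − s) over sources s of rest; N(one piece) = 1:
  size 1 → [5]=1  [6]=1
  size 2 → [4,5]=1  [5,6]=2
  size 3 → [4,5,6]=3
  size 4 → [3,4,5,6]=3
  size 5 → [2,3,4,5,6]=3
  first=0(y) contributes 3
  first=1(b) contributes 3
|[w]| = 6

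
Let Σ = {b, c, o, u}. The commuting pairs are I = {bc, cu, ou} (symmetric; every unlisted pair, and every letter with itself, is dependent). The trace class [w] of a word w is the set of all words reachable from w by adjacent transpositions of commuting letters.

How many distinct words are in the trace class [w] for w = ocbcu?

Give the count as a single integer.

0(o) covers ∅
1(c) covers 0:o
2(b) covers 0:o
3(c) covers 1:c
4(u) covers 2:b
floor of heap: 0:o
completions by unplaced set U, small U first (add the entries for U minus each lowest piece of U):
  |U|=1: {3}:1  {4}:1
  |U|=2: {1,3}:1  {2,4}:1  {3,4}:2
  |U|=3: {1,3,4}:3  {2,3,4}:3
  start at 0(o): 6

6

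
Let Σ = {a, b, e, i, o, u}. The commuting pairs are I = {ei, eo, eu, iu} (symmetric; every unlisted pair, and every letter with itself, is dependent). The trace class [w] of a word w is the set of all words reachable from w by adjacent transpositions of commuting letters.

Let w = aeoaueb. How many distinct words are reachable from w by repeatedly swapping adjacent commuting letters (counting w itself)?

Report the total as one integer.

0(a) covers ∅
1(e) covers 0:a
2(o) covers 0:a
3(a) covers 1:e, 2:o
4(u) covers 3:a
5(e) covers 3:a
6(b) covers 4:u, 5:e
floor of heap: 0:a
completions by unplaced set U, small U first (add the entries for U minus each lowest piece of U):
  |U|=1: {6}:1
  |U|=2: {4,6}:1  {5,6}:1
  |U|=3: {4,5,6}:2
  |U|=4: {3,4,5,6}:2
  |U|=5: {1,3,4,5,6}:2  {2,3,4,5,6}:2
  start at 0(a): 4

4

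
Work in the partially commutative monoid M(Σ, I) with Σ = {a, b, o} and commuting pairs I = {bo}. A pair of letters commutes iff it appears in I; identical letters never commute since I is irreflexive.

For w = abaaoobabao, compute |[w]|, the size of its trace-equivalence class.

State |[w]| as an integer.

#0=a has no predecessor
#1=b depends on [0:a]
#2=a depends on [1:b]
#3=a depends on [2:a]
#4=o depends on [3:a]
#5=o depends on [4:o]
#6=b depends on [3:a]
#7=a depends on [5:o, 6:b]
#8=b depends on [7:a]
#9=a depends on [8:b]
#10=o depends on [9:a]
sources: [0:a]
N(rest) = Σ N(rest − s) over sources s of rest; N(one piece) = 1:
  size 1 → [10]=1
  size 2 → [9,10]=1
  size 3 → [8,9,10]=1
  size 4 → [7,8,9,10]=1
  size 5 → [5,7,8,9,10]=1  [6,7,8,9,10]=1
  size 6 → [4,5,7,8,9,10]=1  [5,6,7,8,9,10]=2
  size 7 → [4,5,6,7,8,9,10]=3
  size 8 → [3,4,5,6,7,8,9,10]=3
  size 9 → [2,3,4,5,6,7,8,9,10]=3
  first=0(a) contributes 3

3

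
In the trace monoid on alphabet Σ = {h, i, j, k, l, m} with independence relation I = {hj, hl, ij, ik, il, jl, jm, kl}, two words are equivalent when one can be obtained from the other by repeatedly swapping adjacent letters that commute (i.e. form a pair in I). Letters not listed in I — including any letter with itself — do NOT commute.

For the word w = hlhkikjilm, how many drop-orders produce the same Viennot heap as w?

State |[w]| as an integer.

528

piece 0:h — minimal
piece 1:l — minimal
piece 2:h rests on {0:h}
piece 3:k rests on {2:h}
piece 4:i rests on {2:h}
piece 5:k rests on {3:k}
piece 6:j rests on {5:k}
piece 7:i rests on {4:i}
piece 8:l rests on {1:l}
piece 9:m rests on {5:k, 7:i, 8:l}
minimal pieces: {0:h, 1:l}
ways to finish when only these pieces remain (= sum over removing one remaining piece with nothing left below it):
  1 left: {6}→1  {9}→1
  2 left: {6,9}→2  {7,9}→1  {8,9}→1
  3 left: {1,8,9}→1  {4,7,9}→1  {5,6,9}→2  {6,7,9}→3  {6,8,9}→3  {7,8,9}→2
  4 left: {1,6,8,9}→4  {1,7,8,9}→3  {3,5,6,9}→2  {4,6,7,9}→4  {4,7,8,9}→3  {5,6,7,9}→5  {5,6,8,9}→5  {6,7,8,9}→8
  5 left: {1,4,7,8,9}→6  {1,5,6,8,9}→9  {1,6,7,8,9}→15  {3,5,6,7,9}→7  {3,5,6,8,9}→7  {4,5,6,7,9}→9  {4,6,7,8,9}→15  {5,6,7,8,9}→18
  6 left: {1,3,5,6,8,9}→16  {1,4,6,7,8,9}→36  {1,5,6,7,8,9}→42  {3,4,5,6,7,9}→16  {3,5,6,7,8,9}→32  {4,5,6,7,8,9}→42
  7 left: {1,3,5,6,7,8,9}→90  {1,4,5,6,7,8,9}→120  {2,3,4,5,6,7,9}→16  {3,4,5,6,7,8,9}→90
  8 left: {0,2,3,4,5,6,7,9}→16  {1,3,4,5,6,7,8,9}→300  {2,3,4,5,6,7,8,9}→106
  placing 0:h first → 406 extensions
  placing 1:l first → 122 extensions
total linear extensions = 528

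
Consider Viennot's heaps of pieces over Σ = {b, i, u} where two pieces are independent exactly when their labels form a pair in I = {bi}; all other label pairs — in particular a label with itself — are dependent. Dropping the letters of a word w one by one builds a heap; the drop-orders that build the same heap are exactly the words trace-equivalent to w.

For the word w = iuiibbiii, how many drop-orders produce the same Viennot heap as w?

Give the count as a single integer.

21

0(i) covers ∅
1(u) covers 0:i
2(i) covers 1:u
3(i) covers 2:i
4(b) covers 1:u
5(b) covers 4:b
6(i) covers 3:i
7(i) covers 6:i
8(i) covers 7:i
floor of heap: 0:i
completions by unplaced set U, small U first (add the entries for U minus each lowest piece of U):
  |U|=1: {5}:1  {8}:1
  |U|=2: {4,5}:1  {5,8}:2  {7,8}:1
  |U|=3: {4,5,8}:3  {5,7,8}:3  {6,7,8}:1
  |U|=4: {3,6,7,8}:1  {4,5,7,8}:6  {5,6,7,8}:4
  |U|=5: {2,3,6,7,8}:1  {3,5,6,7,8}:5  {4,5,6,7,8}:10
  |U|=6: {2,3,5,6,7,8}:6  {3,4,5,6,7,8}:15
  |U|=7: {2,3,4,5,6,7,8}:21
  start at 0(i): 21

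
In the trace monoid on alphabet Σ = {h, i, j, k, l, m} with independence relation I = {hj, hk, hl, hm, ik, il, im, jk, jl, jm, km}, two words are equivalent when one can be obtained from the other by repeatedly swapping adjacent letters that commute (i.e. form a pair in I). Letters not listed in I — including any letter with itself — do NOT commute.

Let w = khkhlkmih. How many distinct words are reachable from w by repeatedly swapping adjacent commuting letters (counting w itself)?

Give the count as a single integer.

piece 0:k — minimal
piece 1:h — minimal
piece 2:k rests on {0:k}
piece 3:h rests on {1:h}
piece 4:l rests on {2:k}
piece 5:k rests on {4:l}
piece 6:m rests on {4:l}
piece 7:i rests on {3:h}
piece 8:h rests on {7:i}
minimal pieces: {0:k, 1:h}
ways to finish when only these pieces remain (= sum over removing one remaining piece with nothing left below it):
  1 left: {5}→1  {6}→1  {8}→1
  2 left: {5,6}→2  {5,8}→2  {6,8}→2  {7,8}→1
  3 left: {3,7,8}→1  {4,5,6}→2  {5,6,8}→6  {5,7,8}→3  {6,7,8}→3
  4 left: {1,3,7,8}→1  {2,4,5,6}→2  {3,5,7,8}→4  {3,6,7,8}→4  {4,5,6,8}→8  {5,6,7,8}→12
  5 left: {0,2,4,5,6}→2  {1,3,5,7,8}→5  {1,3,6,7,8}→5  {2,4,5,6,8}→10  {3,5,6,7,8}→20  {4,5,6,7,8}→20
  6 left: {0,2,4,5,6,8}→12  {1,3,5,6,7,8}→30  {2,4,5,6,7,8}→30  {3,4,5,6,7,8}→40
  7 left: {0,2,4,5,6,7,8}→42  {1,3,4,5,6,7,8}→70  {2,3,4,5,6,7,8}→70
  placing 0:k first → 140 extensions
  placing 1:h first → 112 extensions
total linear extensions = 252

252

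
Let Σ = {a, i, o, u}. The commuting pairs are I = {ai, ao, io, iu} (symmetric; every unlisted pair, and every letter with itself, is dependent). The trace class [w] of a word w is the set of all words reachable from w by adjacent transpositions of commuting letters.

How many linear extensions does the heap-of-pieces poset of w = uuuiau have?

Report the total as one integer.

drop 0:u onto floor
drop 1:u onto {0:u}
drop 2:u onto {1:u}
drop 3:i onto floor
drop 4:a onto {2:u}
drop 5:u onto {4:a}
ground layer = {0:u, 3:i}
drop-orders for the pieces not yet dropped (sum over which currently-grounded one goes next):
  1 to go: {3} 1  {5} 1
  2 to go: {3,5} 2  {4,5} 1
  3 to go: {2,4,5} 1  {3,4,5} 3
  4 to go: {1,2,4,5} 1  {2,3,4,5} 4
  if 0:u drops first: 5 orders
  if 3:i drops first: 1 orders
heap linearizations: 6

6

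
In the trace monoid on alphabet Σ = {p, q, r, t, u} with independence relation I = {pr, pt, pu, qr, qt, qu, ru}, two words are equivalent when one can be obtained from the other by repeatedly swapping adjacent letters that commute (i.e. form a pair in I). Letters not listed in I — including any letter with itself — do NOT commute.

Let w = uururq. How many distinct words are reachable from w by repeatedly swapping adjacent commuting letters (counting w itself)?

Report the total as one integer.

60

drop 0:u onto floor
drop 1:u onto {0:u}
drop 2:r onto floor
drop 3:u onto {1:u}
drop 4:r onto {2:r}
drop 5:q onto floor
ground layer = {0:u, 2:r, 5:q}
drop-orders for the pieces not yet dropped (sum over which currently-grounded one goes next):
  1 to go: {3} 1  {4} 1  {5} 1
  2 to go: {1,3} 1  {2,4} 1  {3,4} 2  {3,5} 2  {4,5} 2
  3 to go: {0,1,3} 1  {1,3,4} 3  {1,3,5} 3  {2,3,4} 3  {2,4,5} 3  {3,4,5} 6
  4 to go: {0,1,3,4} 4  {0,1,3,5} 4  {1,2,3,4} 6  {1,3,4,5} 12  {2,3,4,5} 12
  if 0:u drops first: 30 orders
  if 2:r drops first: 20 orders
  if 5:q drops first: 10 orders
heap linearizations: 60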